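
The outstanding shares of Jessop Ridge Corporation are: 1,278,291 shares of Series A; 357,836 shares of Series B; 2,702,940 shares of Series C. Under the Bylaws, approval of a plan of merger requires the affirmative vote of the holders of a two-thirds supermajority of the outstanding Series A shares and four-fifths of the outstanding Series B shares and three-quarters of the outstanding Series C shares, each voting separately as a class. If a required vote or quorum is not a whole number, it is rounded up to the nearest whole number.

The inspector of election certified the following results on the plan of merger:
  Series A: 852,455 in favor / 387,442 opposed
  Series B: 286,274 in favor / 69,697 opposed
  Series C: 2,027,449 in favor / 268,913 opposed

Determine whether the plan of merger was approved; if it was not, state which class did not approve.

Series A: 2/3 of 1278291 = 852194; 852,194 required, 852,455 in favor — approved.
Series B: 4/5 of 357836 = 286268.80, rounded up to 286269; 286,269 required, 286,274 in favor — approved.
Series C: 3/4 of 2702940 = 2027205; 2,027,205 required, 2,027,449 in favor — approved.

Approved — every class gave the required vote.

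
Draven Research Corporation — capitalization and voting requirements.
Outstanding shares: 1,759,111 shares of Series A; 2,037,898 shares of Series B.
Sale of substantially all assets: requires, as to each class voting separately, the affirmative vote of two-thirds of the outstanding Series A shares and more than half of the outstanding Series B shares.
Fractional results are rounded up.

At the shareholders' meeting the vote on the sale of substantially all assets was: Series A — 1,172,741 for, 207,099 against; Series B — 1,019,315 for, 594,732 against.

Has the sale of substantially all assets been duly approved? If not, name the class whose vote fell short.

Series A: 2/3 of 1759111 = 1172740.67, rounded up to 1172741; 1,172,741 required, 1,172,741 in favor — approved.
Series B: a majority of 2037898 is 1018950; 1,018,950 required, 1,019,315 in favor — approved.

Approved — every class gave the required vote.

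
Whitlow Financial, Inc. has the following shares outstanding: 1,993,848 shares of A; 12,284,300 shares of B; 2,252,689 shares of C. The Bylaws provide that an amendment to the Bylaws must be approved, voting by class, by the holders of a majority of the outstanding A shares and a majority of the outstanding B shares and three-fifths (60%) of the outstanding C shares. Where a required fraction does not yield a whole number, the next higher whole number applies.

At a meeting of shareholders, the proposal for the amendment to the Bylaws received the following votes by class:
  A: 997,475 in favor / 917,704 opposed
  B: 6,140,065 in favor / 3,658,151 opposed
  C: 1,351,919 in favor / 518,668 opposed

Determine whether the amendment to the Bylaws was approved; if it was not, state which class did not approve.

A: a majority of 1993848 is 996925; 996,925 required, 997,475 in favor — approved.
B: a majority of 12284300 is 6142151; 6,142,151 required, 6,140,065 in favor — not approved.
C: 3/5 of 2252689 = 1351613.40, rounded up to 1351614; 1,351,614 required, 1,351,919 in favor — approved.

Not approved — the B shares did not give the required vote.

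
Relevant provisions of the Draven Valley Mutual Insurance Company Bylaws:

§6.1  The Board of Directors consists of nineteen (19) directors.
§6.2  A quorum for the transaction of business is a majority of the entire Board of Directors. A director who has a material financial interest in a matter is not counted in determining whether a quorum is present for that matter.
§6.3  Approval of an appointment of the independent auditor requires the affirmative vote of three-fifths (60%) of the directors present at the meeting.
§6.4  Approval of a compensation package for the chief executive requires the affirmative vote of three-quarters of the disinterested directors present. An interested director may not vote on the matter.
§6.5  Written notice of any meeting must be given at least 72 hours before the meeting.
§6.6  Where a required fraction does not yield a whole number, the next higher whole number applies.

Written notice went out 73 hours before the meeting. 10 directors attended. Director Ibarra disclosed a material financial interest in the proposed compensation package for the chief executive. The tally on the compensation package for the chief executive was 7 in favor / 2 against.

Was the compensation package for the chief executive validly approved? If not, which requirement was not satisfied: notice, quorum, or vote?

Invalid — quorum requirement not satisfied.

Notice: 73 hours given; 72 required (73 ≥ 72). Satisfied.
Quorum: 10 present, but the 1 interested director does not count, leaving 9. Quorum is 10. Not satisfied.
Vote: the compensation package for the chief executive requires three-fourths of the disinterested directors present (10 − 1 = 9). 3/4 of 9 = 6.75, rounded up to 7, so 7 affirmative votes are needed; 7 voted in favor. Satisfied. (Moot — without a quorum no business can be validly transacted.)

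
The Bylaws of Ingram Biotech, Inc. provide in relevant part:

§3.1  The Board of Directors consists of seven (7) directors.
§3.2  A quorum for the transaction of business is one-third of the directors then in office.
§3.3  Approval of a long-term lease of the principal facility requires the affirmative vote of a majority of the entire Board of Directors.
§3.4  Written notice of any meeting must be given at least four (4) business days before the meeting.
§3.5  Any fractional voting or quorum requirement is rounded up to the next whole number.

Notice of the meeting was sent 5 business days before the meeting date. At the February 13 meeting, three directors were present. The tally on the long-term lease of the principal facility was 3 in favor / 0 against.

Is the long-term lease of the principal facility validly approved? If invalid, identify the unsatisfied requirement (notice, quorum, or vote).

Invalid — vote requirement not satisfied.

Notice: 5 business days given; 4 required (5 ≥ 4). Satisfied.
Quorum: 3 present; quorum is 3. Satisfied.
Vote: the long-term lease of the principal facility requires a majority of the entire Board of Directors (7). A majority of 7 is 4, so 4 affirmative votes are needed; 3 voted in favor. Not satisfied.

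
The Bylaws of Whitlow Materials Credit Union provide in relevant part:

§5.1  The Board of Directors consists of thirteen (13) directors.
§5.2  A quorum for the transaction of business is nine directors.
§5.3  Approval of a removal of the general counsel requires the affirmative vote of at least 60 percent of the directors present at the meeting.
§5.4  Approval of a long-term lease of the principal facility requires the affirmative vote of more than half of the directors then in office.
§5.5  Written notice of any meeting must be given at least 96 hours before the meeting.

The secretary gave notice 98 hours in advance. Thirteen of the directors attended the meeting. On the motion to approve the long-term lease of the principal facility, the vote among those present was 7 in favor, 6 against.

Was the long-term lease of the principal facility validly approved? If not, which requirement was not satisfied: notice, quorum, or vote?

Valid — all requirements satisfied.

Notice: 98 hours given; 96 required (98 ≥ 96). Satisfied.
Quorum: 13 present; quorum is 9. Satisfied.
Vote: the long-term lease of the principal facility requires a majority of the directors then in office (13). A majority of 13 is 7, so 7 affirmative votes are needed; 7 voted in favor. Satisfied.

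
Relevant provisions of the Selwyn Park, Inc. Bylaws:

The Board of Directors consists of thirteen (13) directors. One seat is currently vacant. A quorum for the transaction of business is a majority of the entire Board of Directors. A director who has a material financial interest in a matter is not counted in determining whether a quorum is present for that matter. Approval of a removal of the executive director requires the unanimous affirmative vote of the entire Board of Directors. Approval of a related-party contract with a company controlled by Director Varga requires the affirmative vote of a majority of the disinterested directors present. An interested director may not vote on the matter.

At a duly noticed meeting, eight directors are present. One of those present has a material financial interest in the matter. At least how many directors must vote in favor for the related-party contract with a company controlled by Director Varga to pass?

The related-party contract with a company controlled by Director Varga requires a majority of the disinterested directors present (8 − 1 = 7).
A majority of 7 is 4.

4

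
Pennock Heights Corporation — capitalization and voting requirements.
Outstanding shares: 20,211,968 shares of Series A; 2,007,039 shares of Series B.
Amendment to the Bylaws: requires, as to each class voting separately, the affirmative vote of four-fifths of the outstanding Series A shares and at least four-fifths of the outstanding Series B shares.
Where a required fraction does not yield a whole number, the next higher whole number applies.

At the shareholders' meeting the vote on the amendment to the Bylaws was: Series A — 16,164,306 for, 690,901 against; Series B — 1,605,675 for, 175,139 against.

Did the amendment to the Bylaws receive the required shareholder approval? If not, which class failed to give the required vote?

Not approved — the Series A shares did not give the required vote.

Series A: 4/5 of 20211968 = 16169574.40, rounded up to 16169575; 16,169,575 required, 16,164,306 in favor — not approved.
Series B: 4/5 of 2007039 = 1605631.20, rounded up to 1605632; 1,605,632 required, 1,605,675 in favor — approved.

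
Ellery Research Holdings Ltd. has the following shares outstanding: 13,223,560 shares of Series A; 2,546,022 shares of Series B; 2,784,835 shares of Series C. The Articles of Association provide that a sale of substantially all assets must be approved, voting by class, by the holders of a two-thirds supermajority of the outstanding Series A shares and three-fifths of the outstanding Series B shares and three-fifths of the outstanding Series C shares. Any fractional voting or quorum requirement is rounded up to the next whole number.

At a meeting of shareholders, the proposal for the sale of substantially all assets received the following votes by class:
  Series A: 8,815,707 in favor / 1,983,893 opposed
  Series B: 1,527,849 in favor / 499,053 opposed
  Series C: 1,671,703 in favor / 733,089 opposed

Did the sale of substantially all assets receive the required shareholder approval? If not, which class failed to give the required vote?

Approved — every class gave the required vote.

Series A: 2/3 of 13223560 = 8815706.67, rounded up to 8815707; 8,815,707 required, 8,815,707 in favor — approved.
Series B: 3/5 of 2546022 = 1527613.20, rounded up to 1527614; 1,527,614 required, 1,527,849 in favor — approved.
Series C: 3/5 of 2784835 = 1670901; 1,670,901 required, 1,671,703 in favor — approved.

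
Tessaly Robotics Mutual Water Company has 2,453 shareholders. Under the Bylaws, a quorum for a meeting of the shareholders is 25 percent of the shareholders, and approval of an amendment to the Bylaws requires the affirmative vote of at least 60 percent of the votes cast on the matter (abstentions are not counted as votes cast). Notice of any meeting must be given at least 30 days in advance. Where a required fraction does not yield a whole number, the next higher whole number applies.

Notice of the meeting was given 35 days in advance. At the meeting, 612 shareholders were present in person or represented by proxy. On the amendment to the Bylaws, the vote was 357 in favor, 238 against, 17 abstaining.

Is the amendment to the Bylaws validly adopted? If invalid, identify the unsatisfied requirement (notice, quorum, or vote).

Invalid — quorum requirement not satisfied.

Notice: 35 days given; 30 required. Satisfied.
Quorum: 25% of 2,453 = 613.25, rounded up to 614; 612 present. Not satisfied.
Vote: requires three-fifths of the votes cast (612 − 17 abstaining = 595); 3/5 of 595 = 357, so 357 needed; 357 in favor. Satisfied.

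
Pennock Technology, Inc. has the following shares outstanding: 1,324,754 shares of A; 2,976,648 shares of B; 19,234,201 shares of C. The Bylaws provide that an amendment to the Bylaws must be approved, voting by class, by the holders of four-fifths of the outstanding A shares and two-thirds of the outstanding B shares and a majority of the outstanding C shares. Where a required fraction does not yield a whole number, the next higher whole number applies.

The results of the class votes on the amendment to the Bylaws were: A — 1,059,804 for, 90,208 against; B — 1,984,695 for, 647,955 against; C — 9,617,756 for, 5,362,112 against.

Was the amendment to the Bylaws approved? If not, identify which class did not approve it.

Approved — every class gave the required vote.

A: 4/5 of 1324754 = 1059803.20, rounded up to 1059804; 1,059,804 required, 1,059,804 in favor — approved.
B: 2/3 of 2976648 = 1984432; 1,984,432 required, 1,984,695 in favor — approved.
C: a majority of 19234201 is 9617101; 9,617,101 required, 9,617,756 in favor — approved.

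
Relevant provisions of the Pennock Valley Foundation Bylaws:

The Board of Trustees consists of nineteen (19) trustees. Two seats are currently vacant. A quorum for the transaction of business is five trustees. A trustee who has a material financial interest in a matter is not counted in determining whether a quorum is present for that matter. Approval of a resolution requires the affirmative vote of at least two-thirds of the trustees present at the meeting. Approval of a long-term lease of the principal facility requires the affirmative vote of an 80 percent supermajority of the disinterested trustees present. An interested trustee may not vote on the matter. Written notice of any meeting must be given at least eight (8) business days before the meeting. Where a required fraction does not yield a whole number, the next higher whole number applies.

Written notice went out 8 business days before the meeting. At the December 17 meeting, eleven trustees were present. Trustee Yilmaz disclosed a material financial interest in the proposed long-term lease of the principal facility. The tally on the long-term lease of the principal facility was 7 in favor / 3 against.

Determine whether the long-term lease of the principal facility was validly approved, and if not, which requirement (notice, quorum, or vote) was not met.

Notice: 8 business days given; 8 required (8 ≥ 8). Satisfied.
Quorum: 11 present, but the 1 interested trustee does not count, leaving 10. Quorum is 5. Satisfied.
Vote: the long-term lease of the principal facility requires four-fifths of the disinterested trustees present (11 − 1 = 10). 4/5 of 10 = 8, so 8 affirmative votes are needed; 7 voted in favor. Not satisfied.

Invalid — vote requirement not satisfied.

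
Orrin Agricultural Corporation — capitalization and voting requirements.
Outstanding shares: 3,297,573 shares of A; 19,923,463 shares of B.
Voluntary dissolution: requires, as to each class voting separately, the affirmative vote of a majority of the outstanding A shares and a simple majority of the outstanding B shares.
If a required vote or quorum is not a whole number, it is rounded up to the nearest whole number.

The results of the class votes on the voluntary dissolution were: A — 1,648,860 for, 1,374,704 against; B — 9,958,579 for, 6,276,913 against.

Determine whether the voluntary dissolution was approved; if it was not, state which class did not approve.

A: a majority of 3297573 is 1648787; 1,648,787 required, 1,648,860 in favor — approved.
B: a majority of 19923463 is 9961732; 9,961,732 required, 9,958,579 in favor — not approved.

Not approved — the B shares did not give the required vote.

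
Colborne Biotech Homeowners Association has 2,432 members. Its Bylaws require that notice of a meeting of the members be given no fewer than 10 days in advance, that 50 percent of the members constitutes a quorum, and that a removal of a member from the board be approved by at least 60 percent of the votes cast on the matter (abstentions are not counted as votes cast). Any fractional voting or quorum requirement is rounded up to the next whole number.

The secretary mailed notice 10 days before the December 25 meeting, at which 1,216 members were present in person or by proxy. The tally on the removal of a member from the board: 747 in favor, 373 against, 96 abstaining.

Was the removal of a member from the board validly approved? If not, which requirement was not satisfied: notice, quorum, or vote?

Notice: 10 days given; 10 required. Satisfied.
Quorum: 50% of 2,432 = 1,216; 1,216 present. Satisfied.
Vote: requires three-fifths of the votes cast (1,216 − 96 abstaining = 1,120); 3/5 of 1120 = 672, so 672 needed; 747 in favor. Satisfied.

Valid — all requirements satisfied.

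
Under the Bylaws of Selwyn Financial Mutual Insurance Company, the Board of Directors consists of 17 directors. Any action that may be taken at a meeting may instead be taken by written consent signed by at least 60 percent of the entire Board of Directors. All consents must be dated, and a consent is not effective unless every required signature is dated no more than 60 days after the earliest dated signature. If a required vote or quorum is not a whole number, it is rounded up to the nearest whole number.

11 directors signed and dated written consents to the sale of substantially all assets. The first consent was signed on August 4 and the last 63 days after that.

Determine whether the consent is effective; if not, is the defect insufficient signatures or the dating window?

Not effective — dating-window requirement not satisfied.

Signatures required: at least 60 percent of 17 — 3/5 of 17 = 10.20, rounded up to 11, so 11 needed; 11 signed. Sufficient.
Dating window: the latest signature is 63 days after the earliest; the limit is 60 days. Outside the window.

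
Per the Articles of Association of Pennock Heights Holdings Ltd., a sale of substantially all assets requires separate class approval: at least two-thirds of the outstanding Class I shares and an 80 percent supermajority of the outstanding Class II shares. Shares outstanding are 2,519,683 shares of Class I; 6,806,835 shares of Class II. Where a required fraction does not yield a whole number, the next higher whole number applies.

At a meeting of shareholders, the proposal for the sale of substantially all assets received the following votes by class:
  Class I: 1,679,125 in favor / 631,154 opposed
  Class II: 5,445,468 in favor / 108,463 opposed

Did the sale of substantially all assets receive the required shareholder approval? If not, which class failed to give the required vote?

Not approved — the Class I shares did not give the required vote.

Class I: 2/3 of 2519683 = 1679788.67, rounded up to 1679789; 1,679,789 required, 1,679,125 in favor — not approved.
Class II: 4/5 of 6806835 = 5445468; 5,445,468 required, 5,445,468 in favor — approved.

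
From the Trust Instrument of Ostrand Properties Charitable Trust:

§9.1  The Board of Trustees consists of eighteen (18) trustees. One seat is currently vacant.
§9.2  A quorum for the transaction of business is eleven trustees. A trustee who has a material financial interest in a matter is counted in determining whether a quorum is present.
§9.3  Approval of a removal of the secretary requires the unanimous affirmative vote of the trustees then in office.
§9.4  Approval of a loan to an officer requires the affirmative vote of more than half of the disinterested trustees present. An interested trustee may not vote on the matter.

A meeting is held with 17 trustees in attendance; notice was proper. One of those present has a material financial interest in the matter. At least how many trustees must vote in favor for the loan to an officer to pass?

9

The loan to an officer requires a majority of the disinterested trustees present (17 − 1 = 16).
A majority of 16 is 9.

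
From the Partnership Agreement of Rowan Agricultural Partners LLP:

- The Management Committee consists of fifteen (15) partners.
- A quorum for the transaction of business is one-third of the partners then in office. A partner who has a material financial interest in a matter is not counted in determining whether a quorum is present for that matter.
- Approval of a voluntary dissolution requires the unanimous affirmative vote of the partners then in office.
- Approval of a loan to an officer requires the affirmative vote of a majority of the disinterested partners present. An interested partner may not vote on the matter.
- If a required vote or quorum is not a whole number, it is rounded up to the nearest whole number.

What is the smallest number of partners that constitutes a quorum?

1/3 of 15 = 5.

5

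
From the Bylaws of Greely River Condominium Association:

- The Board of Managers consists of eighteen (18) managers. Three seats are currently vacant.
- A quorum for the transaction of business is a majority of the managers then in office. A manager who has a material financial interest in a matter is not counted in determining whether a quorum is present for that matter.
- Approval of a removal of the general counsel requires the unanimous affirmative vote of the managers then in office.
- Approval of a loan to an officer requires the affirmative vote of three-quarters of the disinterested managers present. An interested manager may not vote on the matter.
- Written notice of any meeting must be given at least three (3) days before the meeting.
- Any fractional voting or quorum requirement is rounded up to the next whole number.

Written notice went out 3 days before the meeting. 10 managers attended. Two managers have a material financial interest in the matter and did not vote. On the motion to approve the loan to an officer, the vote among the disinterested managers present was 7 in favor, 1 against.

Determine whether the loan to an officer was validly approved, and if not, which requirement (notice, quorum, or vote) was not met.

Valid — all requirements satisfied.

Notice: 3 days given; 3 required (3 ≥ 3). Satisfied.
Quorum: 10 present, but the 2 interested managers do not count, leaving 8. Quorum is 8. Satisfied.
Vote: the loan to an officer requires three-fourths of the disinterested managers present (10 − 2 = 8). 3/4 of 8 = 6, so 6 affirmative votes are needed; 7 voted in favor. Satisfied.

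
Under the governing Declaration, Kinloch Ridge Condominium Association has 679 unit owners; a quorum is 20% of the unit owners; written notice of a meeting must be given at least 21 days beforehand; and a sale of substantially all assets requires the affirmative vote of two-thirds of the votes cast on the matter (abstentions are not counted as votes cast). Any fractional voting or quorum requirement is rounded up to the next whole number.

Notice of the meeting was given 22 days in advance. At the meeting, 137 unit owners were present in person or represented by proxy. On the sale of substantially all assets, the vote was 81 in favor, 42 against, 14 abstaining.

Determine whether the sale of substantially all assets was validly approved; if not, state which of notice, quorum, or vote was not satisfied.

Invalid — vote requirement not satisfied.

Notice: 22 days given; 21 required. Satisfied.
Quorum: 20% of 679 = 135.80, rounded up to 136; 137 present. Satisfied.
Vote: requires two-thirds of the votes cast (137 − 14 abstaining = 123); 2/3 of 123 = 82, so 82 needed; 81 in favor. Not satisfied.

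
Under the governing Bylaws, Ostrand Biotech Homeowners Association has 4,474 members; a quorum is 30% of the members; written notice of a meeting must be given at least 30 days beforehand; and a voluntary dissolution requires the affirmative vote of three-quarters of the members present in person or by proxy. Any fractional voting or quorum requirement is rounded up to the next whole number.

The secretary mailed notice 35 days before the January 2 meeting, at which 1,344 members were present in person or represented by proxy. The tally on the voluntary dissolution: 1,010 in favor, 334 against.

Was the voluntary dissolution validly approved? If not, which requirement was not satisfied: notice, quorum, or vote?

Notice: 35 days given; 30 required. Satisfied.
Quorum: 30% of 4,474 = 1,342.20, rounded up to 1,343; 1,344 present. Satisfied.
Vote: requires three-fourths of those present (1,344); 3/4 of 1344 = 1008, so 1,008 needed; 1,010 in favor. Satisfied.

Valid — all requirements satisfied.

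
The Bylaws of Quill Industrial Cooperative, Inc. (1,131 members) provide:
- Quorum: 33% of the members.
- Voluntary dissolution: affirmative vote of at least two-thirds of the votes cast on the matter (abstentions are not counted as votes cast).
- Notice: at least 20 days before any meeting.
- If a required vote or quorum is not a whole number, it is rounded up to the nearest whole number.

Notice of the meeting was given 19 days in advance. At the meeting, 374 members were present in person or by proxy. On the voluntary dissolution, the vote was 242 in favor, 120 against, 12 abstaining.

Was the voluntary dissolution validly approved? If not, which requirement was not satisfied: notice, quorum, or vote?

Invalid — notice requirement not satisfied.

Notice: 19 days given; 20 required. Not satisfied.
Quorum: 33% of 1,131 = 373.23, rounded up to 374; 374 present. Satisfied.
Vote: requires two-thirds of the votes cast (374 − 12 abstaining = 362); 2/3 of 362 = 241.33, rounded up to 242, so 242 needed; 242 in favor. Satisfied.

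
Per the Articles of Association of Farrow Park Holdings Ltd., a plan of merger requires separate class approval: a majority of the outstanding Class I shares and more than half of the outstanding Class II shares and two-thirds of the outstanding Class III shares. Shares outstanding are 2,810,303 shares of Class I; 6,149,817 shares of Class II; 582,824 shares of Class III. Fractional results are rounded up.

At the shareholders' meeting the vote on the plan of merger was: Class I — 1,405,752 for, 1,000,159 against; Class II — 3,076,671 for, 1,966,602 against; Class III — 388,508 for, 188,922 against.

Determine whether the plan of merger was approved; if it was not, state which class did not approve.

Class I: a majority of 2810303 is 1405152; 1,405,152 required, 1,405,752 in favor — approved.
Class II: a majority of 6149817 is 3074909; 3,074,909 required, 3,076,671 in favor — approved.
Class III: 2/3 of 582824 = 388549.33, rounded up to 388550; 388,550 required, 388,508 in favor — not approved.

Not approved — the Class III shares did not give the required vote.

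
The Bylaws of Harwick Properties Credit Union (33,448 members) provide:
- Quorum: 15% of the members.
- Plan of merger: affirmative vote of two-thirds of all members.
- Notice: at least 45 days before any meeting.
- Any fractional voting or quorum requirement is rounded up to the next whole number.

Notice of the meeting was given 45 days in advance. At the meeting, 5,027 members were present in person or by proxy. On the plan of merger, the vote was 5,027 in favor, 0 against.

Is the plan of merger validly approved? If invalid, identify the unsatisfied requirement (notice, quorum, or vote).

Invalid — vote requirement not satisfied.

Notice: 45 days given; 45 required. Satisfied.
Quorum: 15% of 33,448 = 5,017.20, rounded up to 5,018; 5,027 present. Satisfied.
Vote: requires two-thirds of all members (33,448); 2/3 of 33448 = 22298.67, rounded up to 22299, so 22,299 needed; 5,027 in favor. Not satisfied.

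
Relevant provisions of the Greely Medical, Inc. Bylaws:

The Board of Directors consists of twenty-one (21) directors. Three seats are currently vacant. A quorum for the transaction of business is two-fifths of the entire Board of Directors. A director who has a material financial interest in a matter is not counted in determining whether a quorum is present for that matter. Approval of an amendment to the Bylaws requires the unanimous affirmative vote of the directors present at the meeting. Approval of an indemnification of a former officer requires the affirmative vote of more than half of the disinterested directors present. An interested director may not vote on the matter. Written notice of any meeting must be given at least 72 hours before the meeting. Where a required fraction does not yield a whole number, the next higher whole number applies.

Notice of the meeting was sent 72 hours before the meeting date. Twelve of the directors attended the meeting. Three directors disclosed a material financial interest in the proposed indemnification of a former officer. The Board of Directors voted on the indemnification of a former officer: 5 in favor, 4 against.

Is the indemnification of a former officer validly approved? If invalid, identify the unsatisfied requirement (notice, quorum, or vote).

Notice: 72 hours given; 72 required (72 ≥ 72). Satisfied.
Quorum: 12 present, but the 3 interested directors do not count, leaving 9. Quorum is 9. Satisfied.
Vote: the indemnification of a former officer requires a majority of the disinterested directors present (12 − 3 = 9). A majority of 9 is 5, so 5 affirmative votes are needed; 5 voted in favor. Satisfied.

Valid — all requirements satisfied.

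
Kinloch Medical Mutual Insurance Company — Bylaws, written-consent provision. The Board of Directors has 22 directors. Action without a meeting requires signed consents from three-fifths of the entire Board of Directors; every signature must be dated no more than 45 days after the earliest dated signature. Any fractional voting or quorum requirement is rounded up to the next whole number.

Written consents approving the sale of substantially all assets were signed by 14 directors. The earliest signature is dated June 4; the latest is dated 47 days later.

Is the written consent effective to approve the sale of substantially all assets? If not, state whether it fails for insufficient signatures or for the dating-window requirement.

Not effective — dating-window requirement not satisfied.

Signatures required: three-fifths of 22 — 3/5 of 22 = 13.20, rounded up to 14, so 14 needed; 14 signed. Sufficient.
Dating window: the latest signature is 47 days after the earliest; the limit is 45 days. Outside the window.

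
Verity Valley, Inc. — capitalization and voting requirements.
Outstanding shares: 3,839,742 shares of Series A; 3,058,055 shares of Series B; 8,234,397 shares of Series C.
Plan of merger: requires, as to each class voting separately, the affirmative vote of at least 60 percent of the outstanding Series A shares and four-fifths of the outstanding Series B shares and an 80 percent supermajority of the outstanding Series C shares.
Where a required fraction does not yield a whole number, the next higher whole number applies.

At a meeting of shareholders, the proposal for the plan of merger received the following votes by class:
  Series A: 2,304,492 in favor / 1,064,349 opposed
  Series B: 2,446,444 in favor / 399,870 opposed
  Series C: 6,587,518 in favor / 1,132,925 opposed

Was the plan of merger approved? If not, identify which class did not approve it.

Series A: 3/5 of 3839742 = 2303845.20, rounded up to 2303846; 2,303,846 required, 2,304,492 in favor — approved.
Series B: 4/5 of 3058055 = 2446444; 2,446,444 required, 2,446,444 in favor — approved.
Series C: 4/5 of 8234397 = 6587517.60, rounded up to 6587518; 6,587,518 required, 6,587,518 in favor — approved.

Approved — every class gave the required vote.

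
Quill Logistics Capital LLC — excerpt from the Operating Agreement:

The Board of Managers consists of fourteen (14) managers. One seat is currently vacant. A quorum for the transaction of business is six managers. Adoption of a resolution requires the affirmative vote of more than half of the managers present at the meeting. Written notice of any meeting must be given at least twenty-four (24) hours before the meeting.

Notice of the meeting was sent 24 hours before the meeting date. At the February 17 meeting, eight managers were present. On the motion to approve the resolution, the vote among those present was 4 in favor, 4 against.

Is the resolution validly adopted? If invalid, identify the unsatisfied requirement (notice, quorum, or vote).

Invalid — vote requirement not satisfied.

Notice: 24 hours given; 24 required (24 ≥ 24). Satisfied.
Quorum: 8 present; quorum is 6. Satisfied.
Vote: the resolution requires a majority of the managers present (8). A majority of 8 is 5, so 5 affirmative votes are needed; 4 voted in favor. Not satisfied.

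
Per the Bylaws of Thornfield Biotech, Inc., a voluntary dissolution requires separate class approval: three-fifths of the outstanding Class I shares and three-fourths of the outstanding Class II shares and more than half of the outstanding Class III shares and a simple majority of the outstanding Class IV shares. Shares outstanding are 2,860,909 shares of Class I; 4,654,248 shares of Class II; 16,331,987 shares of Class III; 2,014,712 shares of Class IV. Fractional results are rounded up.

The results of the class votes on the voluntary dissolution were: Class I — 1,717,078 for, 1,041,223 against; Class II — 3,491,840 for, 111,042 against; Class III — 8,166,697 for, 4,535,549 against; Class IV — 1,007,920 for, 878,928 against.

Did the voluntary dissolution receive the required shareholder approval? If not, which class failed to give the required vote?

Approved — every class gave the required vote.

Class I: 3/5 of 2860909 = 1716545.40, rounded up to 1716546; 1,716,546 required, 1,717,078 in favor — approved.
Class II: 3/4 of 4654248 = 3490686; 3,490,686 required, 3,491,840 in favor — approved.
Class III: a majority of 16331987 is 8165994; 8,165,994 required, 8,166,697 in favor — approved.
Class IV: a majority of 2014712 is 1007357; 1,007,357 required, 1,007,920 in favor — approved.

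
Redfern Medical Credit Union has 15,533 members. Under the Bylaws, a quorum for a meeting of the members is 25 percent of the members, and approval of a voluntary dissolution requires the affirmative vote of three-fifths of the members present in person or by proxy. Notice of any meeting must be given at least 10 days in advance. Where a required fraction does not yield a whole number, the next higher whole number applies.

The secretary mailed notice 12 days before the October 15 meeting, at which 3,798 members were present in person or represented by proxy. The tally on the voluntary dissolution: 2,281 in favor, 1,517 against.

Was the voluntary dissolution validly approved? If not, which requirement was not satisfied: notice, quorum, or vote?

Notice: 12 days given; 10 required. Satisfied.
Quorum: 25% of 15,533 = 3,883.25, rounded up to 3,884; 3,798 present. Not satisfied.
Vote: requires three-fifths of those present (3,798); 3/5 of 3798 = 2278.80, rounded up to 2279, so 2,279 needed; 2,281 in favor. Satisfied.

Invalid — quorum requirement not satisfied.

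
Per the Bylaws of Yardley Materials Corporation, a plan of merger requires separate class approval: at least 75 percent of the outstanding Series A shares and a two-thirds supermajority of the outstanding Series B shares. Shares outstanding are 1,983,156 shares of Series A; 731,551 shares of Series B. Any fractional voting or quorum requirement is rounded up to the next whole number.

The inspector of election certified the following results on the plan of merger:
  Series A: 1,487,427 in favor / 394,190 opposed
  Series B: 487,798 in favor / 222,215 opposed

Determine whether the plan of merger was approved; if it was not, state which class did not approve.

Series A: 3/4 of 1983156 = 1487367; 1,487,367 required, 1,487,427 in favor — approved.
Series B: 2/3 of 731551 = 487700.67, rounded up to 487701; 487,701 required, 487,798 in favor — approved.

Approved — every class gave the required vote.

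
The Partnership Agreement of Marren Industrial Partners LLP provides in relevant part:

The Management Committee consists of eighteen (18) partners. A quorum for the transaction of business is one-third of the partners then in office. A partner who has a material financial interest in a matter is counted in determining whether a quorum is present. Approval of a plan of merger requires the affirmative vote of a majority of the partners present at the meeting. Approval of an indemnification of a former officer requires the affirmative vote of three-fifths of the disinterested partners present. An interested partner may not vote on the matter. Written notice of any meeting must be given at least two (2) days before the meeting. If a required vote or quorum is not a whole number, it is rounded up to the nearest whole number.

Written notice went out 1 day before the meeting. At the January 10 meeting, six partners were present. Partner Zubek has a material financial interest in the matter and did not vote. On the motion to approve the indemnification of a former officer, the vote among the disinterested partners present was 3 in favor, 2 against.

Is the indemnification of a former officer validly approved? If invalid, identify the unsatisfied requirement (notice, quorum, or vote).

Notice: 1 day given; 2 required (1 < 2). Not satisfied.
Quorum: 6 present (interested partners count toward quorum); quorum is 6. Satisfied.
Vote: the indemnification of a former officer requires three-fifths of the disinterested partners present (6 − 1 = 5). 3/5 of 5 = 3, so 3 affirmative votes are needed; 3 voted in favor. Satisfied.

Invalid — notice requirement not satisfied.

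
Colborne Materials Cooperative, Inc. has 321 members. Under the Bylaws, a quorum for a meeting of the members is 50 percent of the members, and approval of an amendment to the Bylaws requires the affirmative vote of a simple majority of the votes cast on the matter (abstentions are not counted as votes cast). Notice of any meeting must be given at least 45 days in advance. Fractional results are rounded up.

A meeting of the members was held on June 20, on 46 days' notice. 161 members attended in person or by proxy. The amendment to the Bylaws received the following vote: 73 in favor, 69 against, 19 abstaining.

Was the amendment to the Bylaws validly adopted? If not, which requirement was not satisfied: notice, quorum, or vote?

Valid — all requirements satisfied.

Notice: 46 days given; 45 required. Satisfied.
Quorum: 50% of 321 = 160.50, rounded up to 161; 161 present. Satisfied.
Vote: requires a majority of the votes cast (161 − 19 abstaining = 142); a majority of 142 is 72, so 72 needed; 73 in favor. Satisfied.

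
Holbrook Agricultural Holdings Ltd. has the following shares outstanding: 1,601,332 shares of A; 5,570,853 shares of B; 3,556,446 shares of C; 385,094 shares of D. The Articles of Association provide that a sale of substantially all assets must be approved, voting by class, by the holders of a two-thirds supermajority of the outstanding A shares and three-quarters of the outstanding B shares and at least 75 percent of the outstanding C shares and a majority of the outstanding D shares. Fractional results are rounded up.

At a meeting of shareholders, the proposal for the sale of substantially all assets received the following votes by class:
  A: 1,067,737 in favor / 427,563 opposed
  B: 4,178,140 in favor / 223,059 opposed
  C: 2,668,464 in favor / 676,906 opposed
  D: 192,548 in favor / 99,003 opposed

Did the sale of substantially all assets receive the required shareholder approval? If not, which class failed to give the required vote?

Approved — every class gave the required vote.

A: 2/3 of 1601332 = 1067554.67, rounded up to 1067555; 1,067,555 required, 1,067,737 in favor — approved.
B: 3/4 of 5570853 = 4178139.75, rounded up to 4178140; 4,178,140 required, 4,178,140 in favor — approved.
C: 3/4 of 3556446 = 2667334.50, rounded up to 2667335; 2,667,335 required, 2,668,464 in favor — approved.
D: a majority of 385094 is 192548; 192,548 required, 192,548 in favor — approved.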